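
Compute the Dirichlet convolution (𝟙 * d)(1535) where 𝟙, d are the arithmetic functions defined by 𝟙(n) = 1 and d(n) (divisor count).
(𝟙 * d)(1535) = 9

Divisors of 1535: [1, 5, 307, 1535]. For each d | 1535:
  d = 1: 𝟙(1) · d(1535/1) = 1 · 4 = 4
  d = 5: 𝟙(5) · d(1535/5) = 1 · 2 = 2
  d = 307: 𝟙(307) · d(1535/307) = 1 · 2 = 2
  d = 1535: 𝟙(1535) · d(1535/1535) = 1 · 1 = 1
Summing: (𝟙 * d)(1535) = 4 + 2 + 2 + 1 = 9.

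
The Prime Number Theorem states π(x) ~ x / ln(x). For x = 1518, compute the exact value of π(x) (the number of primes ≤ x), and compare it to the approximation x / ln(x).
π(1518) = 240;  x/ln(x) ≈ 207.23;  relative error ≈ 13.65%.

Directly count primes up to 1518: π(1518) = 240. The PNT approximation gives 1518/ln(1518) ≈ 1518/7.32515 ≈ 207.23. Relative error (π(x) − x/ln(x)) / π(x) ≈ 13.65%; the approximation is known to undercount slightly (Li(x) is a better estimate).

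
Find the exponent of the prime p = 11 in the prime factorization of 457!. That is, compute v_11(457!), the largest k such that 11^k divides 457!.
v_11(457!) = 44

Legendre's formula: v_p(n!) = Σ_{k ≥ 1} ⌊n / p^k⌋. For p = 11, n = 457, the terms are:
  ⌊457/11^1⌋ = ⌊457/11⌋ = 41
  ⌊457/11^2⌋ = ⌊457/121⌋ = 3
(the next term ⌊457/11^3⌋ = 0, terminating the sum). Summing: v_11(457!) = 41 + 3 = 44.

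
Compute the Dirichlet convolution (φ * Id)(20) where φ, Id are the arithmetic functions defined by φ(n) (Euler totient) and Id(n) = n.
(φ * Id)(20) = 72

Divisors of 20: [1, 2, 4, 5, 10, 20]. For each d | 20:
  d = 1: φ(1) · Id(20/1) = 1 · 20 = 20
  d = 2: φ(2) · Id(20/2) = 1 · 10 = 10
  d = 4: φ(4) · Id(20/4) = 2 · 5 = 10
  d = 5: φ(5) · Id(20/5) = 4 · 4 = 16
  d = 10: φ(10) · Id(20/10) = 4 · 2 = 8
  d = 20: φ(20) · Id(20/20) = 8 · 1 = 8
Summing: (φ * Id)(20) = 20 + 10 + 10 + 16 + 8 + 8 = 72.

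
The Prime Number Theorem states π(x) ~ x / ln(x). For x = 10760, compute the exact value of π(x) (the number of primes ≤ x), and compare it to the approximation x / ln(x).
π(10760) = 1311;  x/ln(x) ≈ 1159.03;  relative error ≈ 11.59%.

Directly count primes up to 10760: π(10760) = 1311. The PNT approximation gives 10760/ln(10760) ≈ 10760/9.28359 ≈ 1159.03. Relative error (π(x) − x/ln(x)) / π(x) ≈ 11.59%; the approximation is known to undercount slightly (Li(x) is a better estimate).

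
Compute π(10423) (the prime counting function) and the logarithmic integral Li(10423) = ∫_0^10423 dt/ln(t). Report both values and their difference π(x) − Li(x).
π(10423) = 1274;  Li(10423) ≈ 1291.96;  π(x) − Li(x) ≈ -17.96.

Direct count of primes ≤ 10423 gives π(10423) = 1274. Numerical evaluation of the logarithmic integral gives Li(10423) ≈ 1291.96. The difference π(x) − Li(x) ≈ -17.96 is typically negative for small/moderate x (Li(x) overestimates), though Littlewood's theorem shows this sign changes infinitely often.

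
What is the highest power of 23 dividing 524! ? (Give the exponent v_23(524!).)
v_23(524!) = 22

Legendre's formula: v_p(n!) = Σ_{k ≥ 1} ⌊n / p^k⌋. For p = 23, n = 524, the terms are:
  ⌊524/23^1⌋ = ⌊524/23⌋ = 22
(the next term ⌊524/23^2⌋ = 0, terminating the sum). Summing: v_23(524!) = 22 = 22.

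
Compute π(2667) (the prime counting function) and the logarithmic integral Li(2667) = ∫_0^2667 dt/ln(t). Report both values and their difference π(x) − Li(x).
π(2667) = 386;  Li(2667) ≈ 400.86;  π(x) − Li(x) ≈ -14.86.

Direct count of primes ≤ 2667 gives π(2667) = 386. Numerical evaluation of the logarithmic integral gives Li(2667) ≈ 400.86. The difference π(x) − Li(x) ≈ -14.86 is typically negative for small/moderate x (Li(x) overestimates), though Littlewood's theorem shows this sign changes infinitely often.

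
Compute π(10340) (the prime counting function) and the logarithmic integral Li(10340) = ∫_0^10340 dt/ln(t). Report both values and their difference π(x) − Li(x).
π(10340) = 1269;  Li(10340) ≈ 1282.99;  π(x) − Li(x) ≈ -13.99.

Direct count of primes ≤ 10340 gives π(10340) = 1269. Numerical evaluation of the logarithmic integral gives Li(10340) ≈ 1282.99. The difference π(x) − Li(x) ≈ -13.99 is typically negative for small/moderate x (Li(x) overestimates), though Littlewood's theorem shows this sign changes infinitely often.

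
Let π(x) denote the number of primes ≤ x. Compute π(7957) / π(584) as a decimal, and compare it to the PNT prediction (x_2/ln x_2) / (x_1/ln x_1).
π(7957)/π(584) = 1005/106 ≈ 9.4811;  PNT prediction ≈ 9.6629.

π(584) = 106 and π(7957) = 1005, so π(7957)/π(584) ≈ 9.4811. The PNT-predicted ratio is (7957/ln(7957)) / (584/ln(584)) ≈ 9.6629. The two agree to within a few percent, as expected.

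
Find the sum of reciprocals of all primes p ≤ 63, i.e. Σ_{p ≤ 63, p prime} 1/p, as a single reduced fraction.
Σ 1/p = 201015517717077830328949/117288381359406970983270

π(63) = 18, so the primes ≤ 63 are [2, 3, 5, 7, 11, 13, 17, 19, 23, 29, 31, 37, 41, 43, 47, 53, 59, 61]. Summing 1/p over these primes: 201015517717077830328949/117288381359406970983270 ≈ 1.7139. Mertens estimate ln ln(63) + 0.2615 ≈ 1.6829.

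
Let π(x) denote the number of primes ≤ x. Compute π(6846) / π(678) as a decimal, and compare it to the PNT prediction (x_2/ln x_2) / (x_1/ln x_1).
π(6846)/π(678) = 881/123 ≈ 7.1626;  PNT prediction ≈ 7.4536.

π(678) = 123 and π(6846) = 881, so π(6846)/π(678) ≈ 7.1626. The PNT-predicted ratio is (6846/ln(6846)) / (678/ln(678)) ≈ 7.4536. The two agree to within a few percent, as expected.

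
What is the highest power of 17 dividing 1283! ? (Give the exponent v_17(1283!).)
v_17(1283!) = 79

Legendre's formula: v_p(n!) = Σ_{k ≥ 1} ⌊n / p^k⌋. For p = 17, n = 1283, the terms are:
  ⌊1283/17^1⌋ = ⌊1283/17⌋ = 75
  ⌊1283/17^2⌋ = ⌊1283/289⌋ = 4
(the next term ⌊1283/17^3⌋ = 0, terminating the sum). Summing: v_17(1283!) = 75 + 4 = 79.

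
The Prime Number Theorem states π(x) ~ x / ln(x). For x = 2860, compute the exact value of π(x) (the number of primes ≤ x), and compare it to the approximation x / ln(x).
π(2860) = 415;  x/ln(x) ≈ 359.36;  relative error ≈ 13.41%.

Directly count primes up to 2860: π(2860) = 415. The PNT approximation gives 2860/ln(2860) ≈ 2860/7.95858 ≈ 359.36. Relative error (π(x) − x/ln(x)) / π(x) ≈ 13.41%; the approximation is known to undercount slightly (Li(x) is a better estimate).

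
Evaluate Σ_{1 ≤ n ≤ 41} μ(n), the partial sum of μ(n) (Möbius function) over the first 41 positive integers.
Σ_{n ≤ 41} μ(n) = -1

Compute μ(n) for each 1 ≤ n ≤ 41: μ(1) = 1, μ(2) = -1, μ(3) = -1, μ(4) = 0, μ(5) = -1, μ(6) = 1, μ(7) = -1, μ(8) = 0, μ(9) = 0, μ(10) = 1, μ(11) = -1, μ(12) = 0, μ(13) = -1, μ(14) = 1, μ(15) = 1, μ(16) = 0, μ(17) = -1, μ(18) = 0, μ(19) = -1, μ(20) = 0, μ(21) = 1, μ(22) = 1, μ(23) = -1, μ(24) = 0, μ(25) = 0, μ(26) = 1, μ(27) = 0, μ(28) = 0, μ(29) = -1, μ(30) = -1, μ(31) = -1, μ(32) = 0, μ(33) = 1, μ(34) = 1, μ(35) = 1, μ(36) = 0, μ(37) = -1, μ(38) = 1, μ(39) = 1, μ(40) = 0, μ(41) = -1. Summing all 41 values: -1. (Mertens function M(x) = Σ_{n ≤ x} μ(n); on average M(x) should be small (PNT ⟺ M(x) = o(x)).)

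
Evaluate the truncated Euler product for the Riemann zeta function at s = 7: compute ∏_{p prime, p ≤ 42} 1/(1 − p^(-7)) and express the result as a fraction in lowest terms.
∏ = 15214693740861659022327238853367449744246233642110123338337250729020413243663439716160625/15088713883430430558353749276068876125470859484627961166255440580167365026798140387704832

The primes p ≤ 42 are [2, 3, 5, 7, 11, 13, 17, 19, 23, 29, 31, 37, 41]. For each prime, (1 − 1/p^7)^(-1) = p^7 / (p^7 − 1). The product is (1 − 1/2^7)^(-1), (1 − 1/3^7)^(-1), (1 − 1/5^7)^(-1), (1 − 1/7^7)^(-1), (1 − 1/11^7)^(-1), (1 − 1/13^7)^(-1), (1 − 1/17^7)^(-1), (1 − 1/19^7)^(-1), (1 − 1/23^7)^(-1), (1 − 1/29^7)^(-1), (1 − 1/31^7)^(-1), (1 − 1/37^7)^(-1), (1 − 1/41^7)^(-1) = ∏ p^7 / (p^7 − 1) = 15214693740861659022327238853367449744246233642110123338337250729020413243663439716160625/15088713883430430558353749276068876125470859484627961166255440580167365026798140387704832.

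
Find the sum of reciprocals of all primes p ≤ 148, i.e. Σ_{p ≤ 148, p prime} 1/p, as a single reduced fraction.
Σ 1/p = 18825509850919239131453102166593625244431364344421618363/10014646650599190067509233131649940057366334653200433090

π(148) = 34, so the primes ≤ 148 are [2, 3, 5, 7, 11, 13, 17, 19, 23, 29, 31, 37, 41, 43, 47, 53, 59, 61, 67, 71, 73, 79, 83, 89, 97, 101, 103, 107, 109, 113, 127, 131, 137, 139]. Summing 1/p over these primes: 18825509850919239131453102166593625244431364344421618363/10014646650599190067509233131649940057366334653200433090 ≈ 1.8798. Mertens estimate ln ln(148) + 0.2615 ≈ 1.8704.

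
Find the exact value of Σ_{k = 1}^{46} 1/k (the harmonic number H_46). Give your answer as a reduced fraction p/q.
H_46 = 5943339269060627227/1345655451257488800

Direct summation: H_46 = 1 + 1/2 + ... + 1/46. The least common denominator is lcm(1, ..., 46) = 9419588158802421600; over this denominator the numerator is 9419588158802421600 + 4709794079401210800 + 3139862719600807200 + 2354897039700605400 + 1883917631760484320 + 1569931359800403600 + 1345655451257488800 + 1177448519850302700 + 1046620906533602400 + 941958815880242160 + 856326196254765600 + 784965679900201800 + 724583704523263200 + 672827725628744400 + 627972543920161440 + 588724259925151350 + 554093421106024800 + 523310453266801200 + 495767797831706400 + 470979407940121080 + 448551817085829600 + 428163098127382800 + 409547311252279200 + 392482839950100900 + 376783526352096864 + 362291852261631600 + 348873635511200800 + 336413862814372200 + 324813384786290400 + 313986271960080720 + 303857682542013600 + 294362129962575675 + 285442065418255200 + 277046710553012400 + 269131090251497760 + 261655226633400600 + 254583463751416800 + 247883898915853200 + 241527901507754400 + 235489703970060540 + 229746052653717600 + 224275908542914800 + 219060189739591200 + 214081549063691400 + 209324181306720480 + 204773655626139600 = 41603374883424390589, so H_46 = 41603374883424390589/9419588158802421600; reducing by gcd(41603374883424390589, 9419588158802421600) = 7 gives 5943339269060627227/1345655451257488800 ≈ 4.41669. (The PNT-adjacent estimate ln(46) + γ ≈ 4.40586 matches within O(1/n).)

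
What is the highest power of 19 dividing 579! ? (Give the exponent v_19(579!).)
v_19(579!) = 31

Legendre's formula: v_p(n!) = Σ_{k ≥ 1} ⌊n / p^k⌋. For p = 19, n = 579, the terms are:
  ⌊579/19^1⌋ = ⌊579/19⌋ = 30
  ⌊579/19^2⌋ = ⌊579/361⌋ = 1
(the next term ⌊579/19^3⌋ = 0, terminating the sum). Summing: v_19(579!) = 30 + 1 = 31.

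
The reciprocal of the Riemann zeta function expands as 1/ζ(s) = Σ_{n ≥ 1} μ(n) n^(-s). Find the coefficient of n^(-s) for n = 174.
μ(174) = -1

Factor n = 174 = 2 · 3 · 29. μ(n) = 0 if any exponent ≥ 2 (not squarefree); otherwise μ(n) = (−1)^{ω(n)} where ω(n) is the number of distinct prime factors. Applying: μ(174) = -1.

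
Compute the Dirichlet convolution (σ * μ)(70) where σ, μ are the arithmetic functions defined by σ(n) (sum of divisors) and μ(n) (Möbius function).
(σ * μ)(70) = 70

Divisors of 70: [1, 2, 5, 7, 10, 14, 35, 70]. For each d | 70:
  d = 1: σ(1) · μ(70/1) = 1 · -1 = -1
  d = 2: σ(2) · μ(70/2) = 3 · 1 = 3
  d = 5: σ(5) · μ(70/5) = 6 · 1 = 6
  d = 7: σ(7) · μ(70/7) = 8 · 1 = 8
  d = 10: σ(10) · μ(70/10) = 18 · -1 = -18
  d = 14: σ(14) · μ(70/14) = 24 · -1 = -24
  d = 35: σ(35) · μ(70/35) = 48 · -1 = -48
  d = 70: σ(70) · μ(70/70) = 144 · 1 = 144
Summing: (σ * μ)(70) = -1 + 3 + 6 + 8 + -18 + -24 + -48 + 144 = 70.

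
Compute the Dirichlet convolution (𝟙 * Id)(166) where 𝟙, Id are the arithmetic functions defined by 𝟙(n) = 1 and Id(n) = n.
(𝟙 * Id)(166) = 252

Divisors of 166: [1, 2, 83, 166]. For each d | 166:
  d = 1: 𝟙(1) · Id(166/1) = 1 · 166 = 166
  d = 2: 𝟙(2) · Id(166/2) = 1 · 83 = 83
  d = 83: 𝟙(83) · Id(166/83) = 1 · 2 = 2
  d = 166: 𝟙(166) · Id(166/166) = 1 · 1 = 1
Summing: (𝟙 * Id)(166) = 166 + 83 + 2 + 1 = 252.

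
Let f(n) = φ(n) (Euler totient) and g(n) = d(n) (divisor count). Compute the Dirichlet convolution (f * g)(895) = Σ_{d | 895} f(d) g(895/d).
(φ * d)(895) = 1080

Divisors of 895: [1, 5, 179, 895]. For each d | 895:
  d = 1: φ(1) · d(895/1) = 1 · 4 = 4
  d = 5: φ(5) · d(895/5) = 4 · 2 = 8
  d = 179: φ(179) · d(895/179) = 178 · 2 = 356
  d = 895: φ(895) · d(895/895) = 712 · 1 = 712
Summing: (φ * d)(895) = 4 + 8 + 356 + 712 = 1080.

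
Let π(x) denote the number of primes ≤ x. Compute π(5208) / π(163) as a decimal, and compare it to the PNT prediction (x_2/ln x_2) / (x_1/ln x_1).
π(5208)/π(163) = 692/38 ≈ 18.2105;  PNT prediction ≈ 19.0174.

π(163) = 38 and π(5208) = 692, so π(5208)/π(163) ≈ 18.2105. The PNT-predicted ratio is (5208/ln(5208)) / (163/ln(163)) ≈ 19.0174. The two agree to within a few percent, as expected.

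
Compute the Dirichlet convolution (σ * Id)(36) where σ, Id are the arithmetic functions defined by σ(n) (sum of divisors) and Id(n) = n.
(σ * Id)(36) = 578

Divisors of 36: [1, 2, 3, 4, 6, 9, 12, 18, 36]. For each d | 36:
  d = 1: σ(1) · Id(36/1) = 1 · 36 = 36
  d = 2: σ(2) · Id(36/2) = 3 · 18 = 54
  d = 3: σ(3) · Id(36/3) = 4 · 12 = 48
  d = 4: σ(4) · Id(36/4) = 7 · 9 = 63
  d = 6: σ(6) · Id(36/6) = 12 · 6 = 72
  d = 9: σ(9) · Id(36/9) = 13 · 4 = 52
  d = 12: σ(12) · Id(36/12) = 28 · 3 = 84
  d = 18: σ(18) · Id(36/18) = 39 · 2 = 78
  d = 36: σ(36) · Id(36/36) = 91 · 1 = 91
Summing: (σ * Id)(36) = 36 + 54 + 48 + 63 + 72 + 52 + 84 + 78 + 91 = 578.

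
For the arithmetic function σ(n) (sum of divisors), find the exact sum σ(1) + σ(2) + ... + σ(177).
Σ_{n ≤ 177} σ(n) = 25824

Compute σ(n) for each 1 ≤ n ≤ 177: σ(1) = 1, σ(2) = 3, σ(3) = 4, σ(4) = 7, σ(5) = 6, σ(6) = 12, σ(7) = 8, σ(8) = 15, σ(9) = 13, σ(10) = 18, σ(11) = 12, σ(12) = 28, σ(13) = 14, σ(14) = 24, σ(15) = 24, σ(16) = 31, σ(17) = 18, σ(18) = 39, σ(19) = 20, σ(20) = 42, σ(21) = 32, σ(22) = 36, σ(23) = 24, σ(24) = 60, σ(25) = 31, σ(26) = 42, σ(27) = 40, σ(28) = 56, σ(29) = 30, σ(30) = 72, σ(31) = 32, σ(32) = 63, σ(33) = 48, σ(34) = 54, σ(35) = 48, σ(36) = 91, σ(37) = 38, σ(38) = 60, σ(39) = 56, σ(40) = 90, σ(41) = 42, σ(42) = 96, σ(43) = 44, σ(44) = 84, σ(45) = 78, σ(46) = 72, σ(47) = 48, σ(48) = 124, σ(49) = 57, σ(50) = 93, σ(51) = 72, σ(52) = 98, σ(53) = 54, σ(54) = 120, σ(55) = 72, σ(56) = 120, σ(57) = 80, σ(58) = 90, σ(59) = 60, σ(60) = 168, σ(61) = 62, σ(62) = 96, σ(63) = 104, σ(64) = 127, σ(65) = 84, σ(66) = 144, σ(67) = 68, σ(68) = 126, σ(69) = 96, σ(70) = 144, σ(71) = 72, σ(72) = 195, σ(73) = 74, σ(74) = 114, σ(75) = 124, σ(76) = 140, σ(77) = 96, σ(78) = 168, σ(79) = 80, σ(80) = 186, σ(81) = 121, σ(82) = 126, σ(83) = 84, σ(84) = 224, σ(85) = 108, σ(86) = 132, σ(87) = 120, σ(88) = 180, σ(89) = 90, σ(90) = 234, σ(91) = 112, σ(92) = 168, σ(93) = 128, σ(94) = 144, σ(95) = 120, σ(96) = 252, σ(97) = 98, σ(98) = 171, σ(99) = 156, σ(100) = 217, σ(101) = 102, σ(102) = 216, σ(103) = 104, σ(104) = 210, σ(105) = 192, σ(106) = 162, σ(107) = 108, σ(108) = 280, σ(109) = 110, σ(110) = 216, σ(111) = 152, σ(112) = 248, σ(113) = 114, σ(114) = 240, σ(115) = 144, σ(116) = 210, σ(117) = 182, σ(118) = 180, σ(119) = 144, σ(120) = 360, σ(121) = 133, σ(122) = 186, σ(123) = 168, σ(124) = 224, σ(125) = 156, σ(126) = 312, σ(127) = 128, σ(128) = 255, σ(129) = 176, σ(130) = 252, σ(131) = 132, σ(132) = 336, σ(133) = 160, σ(134) = 204, σ(135) = 240, σ(136) = 270, σ(137) = 138, σ(138) = 288, σ(139) = 140, σ(140) = 336, σ(141) = 192, σ(142) = 216, σ(143) = 168, σ(144) = 403, σ(145) = 180, σ(146) = 222, σ(147) = 228, σ(148) = 266, σ(149) = 150, σ(150) = 372, σ(151) = 152, σ(152) = 300, σ(153) = 234, σ(154) = 288, σ(155) = 192, σ(156) = 392, σ(157) = 158, σ(158) = 240, σ(159) = 216, σ(160) = 378, σ(161) = 192, σ(162) = 363, σ(163) = 164, σ(164) = 294, σ(165) = 288, σ(166) = 252, σ(167) = 168, σ(168) = 480, σ(169) = 183, σ(170) = 324, σ(171) = 260, σ(172) = 308, σ(173) = 174, σ(174) = 360, σ(175) = 248, σ(176) = 372, σ(177) = 240. Summing all 177 values: 25824. (Average order: Σ_{n ≤ x} σ(n) ~ (π²/12) x². For x = 177, (π²/12)·177² ≈ 25767.07.)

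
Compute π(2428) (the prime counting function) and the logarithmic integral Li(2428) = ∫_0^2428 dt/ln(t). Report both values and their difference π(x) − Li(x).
π(2428) = 360;  Li(2428) ≈ 370.39;  π(x) − Li(x) ≈ -10.39.

Direct count of primes ≤ 2428 gives π(2428) = 360. Numerical evaluation of the logarithmic integral gives Li(2428) ≈ 370.39. The difference π(x) − Li(x) ≈ -10.39 is typically negative for small/moderate x (Li(x) overestimates), though Littlewood's theorem shows this sign changes infinitely often.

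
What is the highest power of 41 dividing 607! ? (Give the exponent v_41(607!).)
v_41(607!) = 14

Legendre's formula: v_p(n!) = Σ_{k ≥ 1} ⌊n / p^k⌋. For p = 41, n = 607, the terms are:
  ⌊607/41^1⌋ = ⌊607/41⌋ = 14
(the next term ⌊607/41^2⌋ = 0, terminating the sum). Summing: v_41(607!) = 14 = 14.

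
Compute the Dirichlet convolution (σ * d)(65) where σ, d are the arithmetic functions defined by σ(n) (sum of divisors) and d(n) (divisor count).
(σ * d)(65) = 128

Divisors of 65: [1, 5, 13, 65]. For each d | 65:
  d = 1: σ(1) · d(65/1) = 1 · 4 = 4
  d = 5: σ(5) · d(65/5) = 6 · 2 = 12
  d = 13: σ(13) · d(65/13) = 14 · 2 = 28
  d = 65: σ(65) · d(65/65) = 84 · 1 = 84
Summing: (σ * d)(65) = 4 + 12 + 28 + 84 = 128.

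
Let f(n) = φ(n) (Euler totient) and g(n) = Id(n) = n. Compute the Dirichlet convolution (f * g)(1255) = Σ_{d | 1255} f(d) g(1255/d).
(φ * Id)(1255) = 4509

Divisors of 1255: [1, 5, 251, 1255]. For each d | 1255:
  d = 1: φ(1) · Id(1255/1) = 1 · 1255 = 1255
  d = 5: φ(5) · Id(1255/5) = 4 · 251 = 1004
  d = 251: φ(251) · Id(1255/251) = 250 · 5 = 1250
  d = 1255: φ(1255) · Id(1255/1255) = 1000 · 1 = 1000
Summing: (φ * Id)(1255) = 1255 + 1004 + 1250 + 1000 = 4509.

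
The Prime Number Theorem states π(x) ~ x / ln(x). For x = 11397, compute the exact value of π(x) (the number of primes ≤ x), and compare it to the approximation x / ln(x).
π(11397) = 1375;  x/ln(x) ≈ 1220.09;  relative error ≈ 11.27%.

Directly count primes up to 11397: π(11397) = 1375. The PNT approximation gives 11397/ln(11397) ≈ 11397/9.34111 ≈ 1220.09. Relative error (π(x) − x/ln(x)) / π(x) ≈ 11.27%; the approximation is known to undercount slightly (Li(x) is a better estimate).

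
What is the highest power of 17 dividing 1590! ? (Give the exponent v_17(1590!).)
v_17(1590!) = 98

Legendre's formula: v_p(n!) = Σ_{k ≥ 1} ⌊n / p^k⌋. For p = 17, n = 1590, the terms are:
  ⌊1590/17^1⌋ = ⌊1590/17⌋ = 93
  ⌊1590/17^2⌋ = ⌊1590/289⌋ = 5
(the next term ⌊1590/17^3⌋ = 0, terminating the sum). Summing: v_17(1590!) = 93 + 5 = 98.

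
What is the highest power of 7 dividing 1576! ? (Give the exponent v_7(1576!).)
v_7(1576!) = 261

Legendre's formula: v_p(n!) = Σ_{k ≥ 1} ⌊n / p^k⌋. For p = 7, n = 1576, the terms are:
  ⌊1576/7^1⌋ = ⌊1576/7⌋ = 225
  ⌊1576/7^2⌋ = ⌊1576/49⌋ = 32
  ⌊1576/7^3⌋ = ⌊1576/343⌋ = 4
(the next term ⌊1576/7^4⌋ = 0, terminating the sum). Summing: v_7(1576!) = 225 + 32 + 4 = 261.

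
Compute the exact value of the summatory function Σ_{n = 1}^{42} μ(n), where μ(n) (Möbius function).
Σ_{n ≤ 42} μ(n) = -2

Compute μ(n) for each 1 ≤ n ≤ 42: μ(1) = 1, μ(2) = -1, μ(3) = -1, μ(4) = 0, μ(5) = -1, μ(6) = 1, μ(7) = -1, μ(8) = 0, μ(9) = 0, μ(10) = 1, μ(11) = -1, μ(12) = 0, μ(13) = -1, μ(14) = 1, μ(15) = 1, μ(16) = 0, μ(17) = -1, μ(18) = 0, μ(19) = -1, μ(20) = 0, μ(21) = 1, μ(22) = 1, μ(23) = -1, μ(24) = 0, μ(25) = 0, μ(26) = 1, μ(27) = 0, μ(28) = 0, μ(29) = -1, μ(30) = -1, μ(31) = -1, μ(32) = 0, μ(33) = 1, μ(34) = 1, μ(35) = 1, μ(36) = 0, μ(37) = -1, μ(38) = 1, μ(39) = 1, μ(40) = 0, μ(41) = -1, μ(42) = -1. Summing all 42 values: -2. (Mertens function M(x) = Σ_{n ≤ x} μ(n); on average M(x) should be small (PNT ⟺ M(x) = o(x)).)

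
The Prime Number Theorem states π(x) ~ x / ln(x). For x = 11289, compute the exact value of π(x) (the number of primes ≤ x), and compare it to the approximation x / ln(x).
π(11289) = 1365;  x/ln(x) ≈ 1209.76;  relative error ≈ 11.37%.

Directly count primes up to 11289: π(11289) = 1365. The PNT approximation gives 11289/ln(11289) ≈ 11289/9.33158 ≈ 1209.76. Relative error (π(x) − x/ln(x)) / π(x) ≈ 11.37%; the approximation is known to undercount slightly (Li(x) is a better estimate).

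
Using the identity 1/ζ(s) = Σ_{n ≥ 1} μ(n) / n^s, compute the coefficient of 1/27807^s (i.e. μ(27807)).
μ(27807) = 1

Factor n = 27807 = 3 · 13 · 23 · 31. μ(n) = 0 if any exponent ≥ 2 (not squarefree); otherwise μ(n) = (−1)^{ω(n)} where ω(n) is the number of distinct prime factors. Applying: μ(27807) = 1.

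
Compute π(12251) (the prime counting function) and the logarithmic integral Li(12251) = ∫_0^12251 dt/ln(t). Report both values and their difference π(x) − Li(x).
π(12251) = 1464;  Li(12251) ≈ 1487.79;  π(x) − Li(x) ≈ -23.79.

Direct count of primes ≤ 12251 gives π(12251) = 1464. Numerical evaluation of the logarithmic integral gives Li(12251) ≈ 1487.79. The difference π(x) − Li(x) ≈ -23.79 is typically negative for small/moderate x (Li(x) overestimates), though Littlewood's theorem shows this sign changes infinitely often.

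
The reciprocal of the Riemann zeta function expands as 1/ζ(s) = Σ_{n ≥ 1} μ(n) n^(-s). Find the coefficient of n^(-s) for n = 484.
μ(484) = 0

Factor n = 484 = 2^2 · 11^2. μ(n) = 0 if any exponent ≥ 2 (not squarefree); otherwise μ(n) = (−1)^{ω(n)} where ω(n) is the number of distinct prime factors. Applying: μ(484) = 0.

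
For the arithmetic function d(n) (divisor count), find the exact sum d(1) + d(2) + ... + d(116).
Σ_{n ≤ 116} d(n) = 572

Compute d(n) for each 1 ≤ n ≤ 116: d(1) = 1, d(2) = 2, d(3) = 2, d(4) = 3, d(5) = 2, d(6) = 4, d(7) = 2, d(8) = 4, d(9) = 3, d(10) = 4, d(11) = 2, d(12) = 6, d(13) = 2, d(14) = 4, d(15) = 4, d(16) = 5, d(17) = 2, d(18) = 6, d(19) = 2, d(20) = 6, d(21) = 4, d(22) = 4, d(23) = 2, d(24) = 8, d(25) = 3, d(26) = 4, d(27) = 4, d(28) = 6, d(29) = 2, d(30) = 8, d(31) = 2, d(32) = 6, d(33) = 4, d(34) = 4, d(35) = 4, d(36) = 9, d(37) = 2, d(38) = 4, d(39) = 4, d(40) = 8, d(41) = 2, d(42) = 8, d(43) = 2, d(44) = 6, d(45) = 6, d(46) = 4, d(47) = 2, d(48) = 10, d(49) = 3, d(50) = 6, d(51) = 4, d(52) = 6, d(53) = 2, d(54) = 8, d(55) = 4, d(56) = 8, d(57) = 4, d(58) = 4, d(59) = 2, d(60) = 12, d(61) = 2, d(62) = 4, d(63) = 6, d(64) = 7, d(65) = 4, d(66) = 8, d(67) = 2, d(68) = 6, d(69) = 4, d(70) = 8, d(71) = 2, d(72) = 12, d(73) = 2, d(74) = 4, d(75) = 6, d(76) = 6, d(77) = 4, d(78) = 8, d(79) = 2, d(80) = 10, d(81) = 5, d(82) = 4, d(83) = 2, d(84) = 12, d(85) = 4, d(86) = 4, d(87) = 4, d(88) = 8, d(89) = 2, d(90) = 12, d(91) = 4, d(92) = 6, d(93) = 4, d(94) = 4, d(95) = 4, d(96) = 12, d(97) = 2, d(98) = 6, d(99) = 6, d(100) = 9, d(101) = 2, d(102) = 8, d(103) = 2, d(104) = 8, d(105) = 8, d(106) = 4, d(107) = 2, d(108) = 12, d(109) = 2, d(110) = 8, d(111) = 4, d(112) = 10, d(113) = 2, d(114) = 8, d(115) = 4, d(116) = 6. Summing all 116 values: 572. (Dirichlet's divisor formula: Σ_{n ≤ x} d(n) = x ln(x) + (2γ − 1) x + O(√x). For x = 116, the asymptotic estimate is ≈ 569.33.)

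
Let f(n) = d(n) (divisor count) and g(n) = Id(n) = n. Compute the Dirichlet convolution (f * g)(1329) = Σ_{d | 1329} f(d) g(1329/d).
(d * Id)(1329) = 2225

Divisors of 1329: [1, 3, 443, 1329]. For each d | 1329:
  d = 1: d(1) · Id(1329/1) = 1 · 1329 = 1329
  d = 3: d(3) · Id(1329/3) = 2 · 443 = 886
  d = 443: d(443) · Id(1329/443) = 2 · 3 = 6
  d = 1329: d(1329) · Id(1329/1329) = 4 · 1 = 4
Summing: (d * Id)(1329) = 1329 + 886 + 6 + 4 = 2225.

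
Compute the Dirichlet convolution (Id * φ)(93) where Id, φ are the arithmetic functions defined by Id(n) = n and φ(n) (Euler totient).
(Id * φ)(93) = 305

Divisors of 93: [1, 3, 31, 93]. For each d | 93:
  d = 1: Id(1) · φ(93/1) = 1 · 60 = 60
  d = 3: Id(3) · φ(93/3) = 3 · 30 = 90
  d = 31: Id(31) · φ(93/31) = 31 · 2 = 62
  d = 93: Id(93) · φ(93/93) = 93 · 1 = 93
Summing: (Id * φ)(93) = 60 + 90 + 62 + 93 = 305.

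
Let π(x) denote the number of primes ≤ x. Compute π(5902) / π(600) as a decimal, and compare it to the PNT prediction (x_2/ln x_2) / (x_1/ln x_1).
π(5902)/π(600) = 776/109 ≈ 7.1193;  PNT prediction ≈ 7.2468.

π(600) = 109 and π(5902) = 776, so π(5902)/π(600) ≈ 7.1193. The PNT-predicted ratio is (5902/ln(5902)) / (600/ln(600)) ≈ 7.2468. The two agree to within a few percent, as expected.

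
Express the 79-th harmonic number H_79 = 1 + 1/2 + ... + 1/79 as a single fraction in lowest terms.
H_79 = 4868007055309996043055960217131137/982844219842241906412811281988800

Direct summation: H_79 = 1 + 1/2 + ... + 1/79. The least common denominator is lcm(1, ..., 79) = 32433859254793982911622772305630400; over this denominator the numerator is 32433859254793982911622772305630400 + 16216929627396991455811386152815200 + 10811286418264660970540924101876800 + 8108464813698495727905693076407600 + 6486771850958796582324554461126080 + 5405643209132330485270462050938400 + 4633408464970568987374681757947200 + 4054232406849247863952846538203800 + 3603762139421553656846974700625600 + 3243385925479398291162277230563040 + 2948532659526725719238433845966400 + 2702821604566165242635231025469200 + 2494912250368767916278674792740800 + 2316704232485284493687340878973600 + 2162257283652932194108184820375360 + 2027116203424623931976423269101900 + 1907874073811410759507221900331200 + 1801881069710776828423487350312800 + 1707045223936525416401198542401600 + 1621692962739699145581138615281520 + 1544469488323522995791560585982400 + 1474266329763362859619216922983200 + 1410167793686694909200990100244800 + 1351410802283082621317615512734600 + 1297354370191759316464910892225216 + 1247456125184383958139337396370400 + 1201254046473851218948991566875200 + 1158352116242642246843670439486800 + 1118408939820482169366302493297600 + 1081128641826466097054092410187680 + 1046253524348192997149121687278400 + 1013558101712311965988211634550950 + 982844219842241906412811281988800 + 953937036905705379753610950165600 + 926681692994113797474936351589440 + 900940534855388414211743675156400 + 876590790670107646260074927179200 + 853522611968262708200599271200800 + 831637416789589305426224930913600 + 810846481369849572790569307640760 + 791069737921804461259092007454400 + 772234744161761497895780292991200 + 754275796623115881665645867572800 + 737133164881681429809608461491600 + 720752427884310731369394940125120 + 705083896843347454600495050122400 + 690082111804127295991973878843200 + 675705401141541310658807756367300 + 661915494995795569624954536849600 + 648677185095879658232455446112608 + 635958024603803586502407300110400 + 623728062592191979069668698185200 + 611959608581018545502316458596800 + 600627023236925609474495783437600 + 589706531905345143847686769193280 + 579176058121321123421835219743400 + 569015074645508472133732847467200 + 559204469910241084683151246648800 + 549726428047355642569877496705600 + 540564320913233048527046205093840 + 531702610734327588715127414846400 + 523126762174096498574560843639200 + 514823162774507665263853528660800 + 506779050856155982994105817275475 + 498982450073753583255734958548160 + 491422109921120953206405640994400 + 484087451564089297188399586651200 + 476968518452852689876805475082800 + 470055931228898303066996700081600 + 463340846497056898737468175794720 + 456814919081605393121447497262400 + 450470267427694207105871837578200 + 444299441846492916597572223364800 + 438295395335053823130037463589600 + 432451456730586438821636964075072 + 426761305984131354100299635600400 + 421218951360960817034061977995200 + 415818708394794652713112465456800 + 410555180440430163438262940577600 = 160644232825229869420846687165327521, so H_79 = 160644232825229869420846687165327521/32433859254793982911622772305630400; reducing by gcd(160644232825229869420846687165327521, 32433859254793982911622772305630400) = 33 gives 4868007055309996043055960217131137/982844219842241906412811281988800 ≈ 4.95298. (The PNT-adjacent estimate ln(79) + γ ≈ 4.94666 matches within O(1/n).)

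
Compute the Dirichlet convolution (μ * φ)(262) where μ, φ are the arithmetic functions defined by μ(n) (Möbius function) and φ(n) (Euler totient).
(μ * φ)(262) = 0

Divisors of 262: [1, 2, 131, 262]. For each d | 262:
  d = 1: μ(1) · φ(262/1) = 1 · 130 = 130
  d = 2: μ(2) · φ(262/2) = -1 · 130 = -130
  d = 131: μ(131) · φ(262/131) = -1 · 1 = -1
  d = 262: μ(262) · φ(262/262) = 1 · 1 = 1
Summing: (μ * φ)(262) = 130 + -130 + -1 + 1 = 0.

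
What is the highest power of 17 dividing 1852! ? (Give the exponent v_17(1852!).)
v_17(1852!) = 114

Legendre's formula: v_p(n!) = Σ_{k ≥ 1} ⌊n / p^k⌋. For p = 17, n = 1852, the terms are:
  ⌊1852/17^1⌋ = ⌊1852/17⌋ = 108
  ⌊1852/17^2⌋ = ⌊1852/289⌋ = 6
(the next term ⌊1852/17^3⌋ = 0, terminating the sum). Summing: v_17(1852!) = 108 + 6 = 114.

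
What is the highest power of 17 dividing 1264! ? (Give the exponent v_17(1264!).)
v_17(1264!) = 78

Legendre's formula: v_p(n!) = Σ_{k ≥ 1} ⌊n / p^k⌋. For p = 17, n = 1264, the terms are:
  ⌊1264/17^1⌋ = ⌊1264/17⌋ = 74
  ⌊1264/17^2⌋ = ⌊1264/289⌋ = 4
(the next term ⌊1264/17^3⌋ = 0, terminating the sum). Summing: v_17(1264!) = 74 + 4 = 78.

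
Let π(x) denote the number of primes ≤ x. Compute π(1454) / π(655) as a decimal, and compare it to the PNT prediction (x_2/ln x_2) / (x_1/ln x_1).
π(1454)/π(655) = 231/119 ≈ 1.9412;  PNT prediction ≈ 1.9768.

π(655) = 119 and π(1454) = 231, so π(1454)/π(655) ≈ 1.9412. The PNT-predicted ratio is (1454/ln(1454)) / (655/ln(655)) ≈ 1.9768. The two agree to within a few percent, as expected.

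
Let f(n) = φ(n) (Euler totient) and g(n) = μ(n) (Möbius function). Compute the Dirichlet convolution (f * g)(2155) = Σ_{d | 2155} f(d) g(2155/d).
(φ * μ)(2155) = 1287

Divisors of 2155: [1, 5, 431, 2155]. For each d | 2155:
  d = 1: φ(1) · μ(2155/1) = 1 · 1 = 1
  d = 5: φ(5) · μ(2155/5) = 4 · -1 = -4
  d = 431: φ(431) · μ(2155/431) = 430 · -1 = -430
  d = 2155: φ(2155) · μ(2155/2155) = 1720 · 1 = 1720
Summing: (φ * μ)(2155) = 1 + -4 + -430 + 1720 = 1287.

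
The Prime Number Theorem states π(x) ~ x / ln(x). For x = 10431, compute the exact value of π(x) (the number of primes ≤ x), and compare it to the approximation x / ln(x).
π(10431) = 1276;  x/ln(x) ≈ 1127.37;  relative error ≈ 11.65%.

Directly count primes up to 10431: π(10431) = 1276. The PNT approximation gives 10431/ln(10431) ≈ 10431/9.25254 ≈ 1127.37. Relative error (π(x) − x/ln(x)) / π(x) ≈ 11.65%; the approximation is known to undercount slightly (Li(x) is a better estimate).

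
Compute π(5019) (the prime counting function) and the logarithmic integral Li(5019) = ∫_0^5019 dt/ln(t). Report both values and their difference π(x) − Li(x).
π(5019) = 672;  Li(5019) ≈ 686.51;  π(x) − Li(x) ≈ -14.51.

Direct count of primes ≤ 5019 gives π(5019) = 672. Numerical evaluation of the logarithmic integral gives Li(5019) ≈ 686.51. The difference π(x) − Li(x) ≈ -14.51 is typically negative for small/moderate x (Li(x) overestimates), though Littlewood's theorem shows this sign changes infinitely often.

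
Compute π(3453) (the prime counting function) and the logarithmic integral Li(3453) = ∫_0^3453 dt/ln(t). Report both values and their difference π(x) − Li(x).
π(3453) = 482;  Li(3453) ≈ 498.84;  π(x) − Li(x) ≈ -16.84.

Direct count of primes ≤ 3453 gives π(3453) = 482. Numerical evaluation of the logarithmic integral gives Li(3453) ≈ 498.84. The difference π(x) − Li(x) ≈ -16.84 is typically negative for small/moderate x (Li(x) overestimates), though Littlewood's theorem shows this sign changes infinitely often.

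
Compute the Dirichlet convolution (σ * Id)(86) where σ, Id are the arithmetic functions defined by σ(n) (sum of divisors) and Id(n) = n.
(σ * Id)(86) = 435

Divisors of 86: [1, 2, 43, 86]. For each d | 86:
  d = 1: σ(1) · Id(86/1) = 1 · 86 = 86
  d = 2: σ(2) · Id(86/2) = 3 · 43 = 129
  d = 43: σ(43) · Id(86/43) = 44 · 2 = 88
  d = 86: σ(86) · Id(86/86) = 132 · 1 = 132
Summing: (σ * Id)(86) = 86 + 129 + 88 + 132 = 435.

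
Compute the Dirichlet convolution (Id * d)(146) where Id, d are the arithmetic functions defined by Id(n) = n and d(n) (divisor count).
(Id * d)(146) = 300

Divisors of 146: [1, 2, 73, 146]. For each d | 146:
  d = 1: Id(1) · d(146/1) = 1 · 4 = 4
  d = 2: Id(2) · d(146/2) = 2 · 2 = 4
  d = 73: Id(73) · d(146/73) = 73 · 2 = 146
  d = 146: Id(146) · d(146/146) = 146 · 1 = 146
Summing: (Id * d)(146) = 4 + 4 + 146 + 146 = 300.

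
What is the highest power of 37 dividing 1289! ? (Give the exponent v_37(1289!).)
v_37(1289!) = 34

Legendre's formula: v_p(n!) = Σ_{k ≥ 1} ⌊n / p^k⌋. For p = 37, n = 1289, the terms are:
  ⌊1289/37^1⌋ = ⌊1289/37⌋ = 34
(the next term ⌊1289/37^2⌋ = 0, terminating the sum). Summing: v_37(1289!) = 34 = 34.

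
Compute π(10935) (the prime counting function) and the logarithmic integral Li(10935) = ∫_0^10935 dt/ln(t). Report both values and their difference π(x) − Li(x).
π(10935) = 1327;  Li(10935) ≈ 1347.16;  π(x) − Li(x) ≈ -20.16.

Direct count of primes ≤ 10935 gives π(10935) = 1327. Numerical evaluation of the logarithmic integral gives Li(10935) ≈ 1347.16. The difference π(x) − Li(x) ≈ -20.16 is typically negative for small/moderate x (Li(x) overestimates), though Littlewood's theorem shows this sign changes infinitely often.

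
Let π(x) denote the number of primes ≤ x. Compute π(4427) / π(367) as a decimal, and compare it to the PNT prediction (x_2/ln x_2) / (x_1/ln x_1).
π(4427)/π(367) = 602/73 ≈ 8.2466;  PNT prediction ≈ 8.4849.

π(367) = 73 and π(4427) = 602, so π(4427)/π(367) ≈ 8.2466. The PNT-predicted ratio is (4427/ln(4427)) / (367/ln(367)) ≈ 8.4849. The two agree to within a few percent, as expected.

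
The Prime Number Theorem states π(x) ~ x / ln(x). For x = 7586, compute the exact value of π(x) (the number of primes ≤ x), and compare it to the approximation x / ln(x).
π(7586) = 963;  x/ln(x) ≈ 849.11;  relative error ≈ 11.83%.

Directly count primes up to 7586: π(7586) = 963. The PNT approximation gives 7586/ln(7586) ≈ 7586/8.93406 ≈ 849.11. Relative error (π(x) − x/ln(x)) / π(x) ≈ 11.83%; the approximation is known to undercount slightly (Li(x) is a better estimate).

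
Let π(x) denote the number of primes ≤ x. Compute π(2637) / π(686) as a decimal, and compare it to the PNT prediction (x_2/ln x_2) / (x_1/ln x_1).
π(2637)/π(686) = 382/124 ≈ 3.0806;  PNT prediction ≈ 3.1869.

π(686) = 124 and π(2637) = 382, so π(2637)/π(686) ≈ 3.0806. The PNT-predicted ratio is (2637/ln(2637)) / (686/ln(686)) ≈ 3.1869. The two agree to within a few percent, as expected.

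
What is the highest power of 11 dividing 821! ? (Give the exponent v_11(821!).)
v_11(821!) = 80

Legendre's formula: v_p(n!) = Σ_{k ≥ 1} ⌊n / p^k⌋. For p = 11, n = 821, the terms are:
  ⌊821/11^1⌋ = ⌊821/11⌋ = 74
  ⌊821/11^2⌋ = ⌊821/121⌋ = 6
(the next term ⌊821/11^3⌋ = 0, terminating the sum). Summing: v_11(821!) = 74 + 6 = 80.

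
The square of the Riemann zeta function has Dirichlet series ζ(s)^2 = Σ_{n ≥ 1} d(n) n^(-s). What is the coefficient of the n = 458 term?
d(458) = 4

ζ(s)^2 = (Σ 1/m^s)(Σ 1/k^s). The coefficient of 1/n^s in the product is the number of ordered pairs (m, k) with mk = n, which equals d(n). For n = 458, divisors are [1, 2, 229, 458], so d(458) = 4.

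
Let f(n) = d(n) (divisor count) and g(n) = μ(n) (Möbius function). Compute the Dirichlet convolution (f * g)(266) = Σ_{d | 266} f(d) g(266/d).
(d * μ)(266) = 1

Divisors of 266: [1, 2, 7, 14, 19, 38, 133, 266]. For each d | 266:
  d = 1: d(1) · μ(266/1) = 1 · -1 = -1
  d = 2: d(2) · μ(266/2) = 2 · 1 = 2
  d = 7: d(7) · μ(266/7) = 2 · 1 = 2
  d = 14: d(14) · μ(266/14) = 4 · -1 = -4
  d = 19: d(19) · μ(266/19) = 2 · 1 = 2
  d = 38: d(38) · μ(266/38) = 4 · -1 = -4
  d = 133: d(133) · μ(266/133) = 4 · -1 = -4
  d = 266: d(266) · μ(266/266) = 8 · 1 = 8
Summing: (d * μ)(266) = -1 + 2 + 2 + -4 + 2 + -4 + -4 + 8 = 1.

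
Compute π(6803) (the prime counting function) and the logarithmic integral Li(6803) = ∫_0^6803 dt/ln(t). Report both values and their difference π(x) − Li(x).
π(6803) = 876;  Li(6803) ≈ 892.04;  π(x) − Li(x) ≈ -16.04.

Direct count of primes ≤ 6803 gives π(6803) = 876. Numerical evaluation of the logarithmic integral gives Li(6803) ≈ 892.04. The difference π(x) − Li(x) ≈ -16.04 is typically negative for small/moderate x (Li(x) overestimates), though Littlewood's theorem shows this sign changes infinitely often.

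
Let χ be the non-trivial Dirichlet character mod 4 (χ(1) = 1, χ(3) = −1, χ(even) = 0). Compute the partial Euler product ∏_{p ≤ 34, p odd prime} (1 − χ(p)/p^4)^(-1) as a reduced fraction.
∏ = 1870816715381797956556539609218365/1891731462842378884815364370202624

The odd primes p ≤ 34 are [3, 5, 7, 11, 13, 17, 19, 23, 29, 31]. For each, χ(p) = 1 if p ≡ 1 mod 4, χ(p) = −1 if p ≡ 3 mod 4. Taking (1 − χ(p)/p^4)^(-1) = p^4/(p^4 − χ(p)): (1 − (-1)/3^4)^(-1) · (1 − (1)/5^4)^(-1) · (1 − (-1)/7^4)^(-1) · (1 − (-1)/11^4)^(-1) · (1 − (1)/13^4)^(-1) · (1 − (1)/17^4)^(-1) · (1 − (-1)/19^4)^(-1) · (1 − (-1)/23^4)^(-1) · (1 − (1)/29^4)^(-1) · (1 − (-1)/31^4)^(-1) = 1870816715381797956556539609218365/1891731462842378884815364370202624.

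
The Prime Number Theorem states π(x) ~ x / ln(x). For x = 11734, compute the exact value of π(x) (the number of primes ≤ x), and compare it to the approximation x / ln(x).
π(11734) = 1408;  x/ln(x) ≈ 1252.26;  relative error ≈ 11.06%.

Directly count primes up to 11734: π(11734) = 1408. The PNT approximation gives 11734/ln(11734) ≈ 11734/9.37025 ≈ 1252.26. Relative error (π(x) − x/ln(x)) / π(x) ≈ 11.06%; the approximation is known to undercount slightly (Li(x) is a better estimate).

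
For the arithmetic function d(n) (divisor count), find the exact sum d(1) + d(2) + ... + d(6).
Σ_{n ≤ 6} d(n) = 14

Compute d(n) for each 1 ≤ n ≤ 6: d(1) = 1, d(2) = 2, d(3) = 2, d(4) = 3, d(5) = 2, d(6) = 4. Summing all 6 values: 14. (Dirichlet's divisor formula: Σ_{n ≤ x} d(n) = x ln(x) + (2γ − 1) x + O(√x). For x = 6, the asymptotic estimate is ≈ 11.68.)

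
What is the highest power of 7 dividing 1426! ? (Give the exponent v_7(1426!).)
v_7(1426!) = 236

Legendre's formula: v_p(n!) = Σ_{k ≥ 1} ⌊n / p^k⌋. For p = 7, n = 1426, the terms are:
  ⌊1426/7^1⌋ = ⌊1426/7⌋ = 203
  ⌊1426/7^2⌋ = ⌊1426/49⌋ = 29
  ⌊1426/7^3⌋ = ⌊1426/343⌋ = 4
(the next term ⌊1426/7^4⌋ = 0, terminating the sum). Summing: v_7(1426!) = 203 + 29 + 4 = 236.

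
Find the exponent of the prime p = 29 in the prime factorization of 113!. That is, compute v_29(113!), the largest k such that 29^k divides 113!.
v_29(113!) = 3

Legendre's formula: v_p(n!) = Σ_{k ≥ 1} ⌊n / p^k⌋. For p = 29, n = 113, the terms are:
  ⌊113/29^1⌋ = ⌊113/29⌋ = 3
(the next term ⌊113/29^2⌋ = 0, terminating the sum). Summing: v_29(113!) = 3 = 3.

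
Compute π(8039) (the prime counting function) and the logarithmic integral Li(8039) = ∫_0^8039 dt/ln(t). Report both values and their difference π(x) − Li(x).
π(8039) = 1011;  Li(8039) ≈ 1030.75;  π(x) − Li(x) ≈ -19.75.

Direct count of primes ≤ 8039 gives π(8039) = 1011. Numerical evaluation of the logarithmic integral gives Li(8039) ≈ 1030.75. The difference π(x) − Li(x) ≈ -19.75 is typically negative for small/moderate x (Li(x) overestimates), though Littlewood's theorem shows this sign changes infinitely often.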